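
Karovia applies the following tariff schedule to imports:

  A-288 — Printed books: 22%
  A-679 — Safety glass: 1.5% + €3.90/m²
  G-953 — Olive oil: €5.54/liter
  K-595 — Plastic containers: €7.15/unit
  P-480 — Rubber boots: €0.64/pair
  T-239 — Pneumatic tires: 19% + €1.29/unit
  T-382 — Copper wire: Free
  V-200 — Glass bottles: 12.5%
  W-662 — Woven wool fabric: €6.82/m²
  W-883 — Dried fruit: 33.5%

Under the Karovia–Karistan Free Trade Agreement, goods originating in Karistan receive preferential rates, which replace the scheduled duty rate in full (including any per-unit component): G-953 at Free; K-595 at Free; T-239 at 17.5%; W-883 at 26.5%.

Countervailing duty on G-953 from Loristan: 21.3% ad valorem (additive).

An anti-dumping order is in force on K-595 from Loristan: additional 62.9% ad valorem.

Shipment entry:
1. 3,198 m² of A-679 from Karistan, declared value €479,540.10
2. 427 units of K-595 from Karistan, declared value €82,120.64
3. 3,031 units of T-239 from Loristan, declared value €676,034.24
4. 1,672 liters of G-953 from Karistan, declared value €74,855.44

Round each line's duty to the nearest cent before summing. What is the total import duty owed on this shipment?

€152,021.80

Line 1 (A-679, Karistan, 3,198 m², €479,540.10):
Base rate for A-679 is 1.5% + €3.90/m².
Origin Karistan is the FTA partner but A-679 is not on the preference list; base rate stands.
Duty = €479,540.10 × 1.5% + 3,198 × €3.90 = €19,665.30.
Line 2 (K-595, Karistan, 427 units, €82,120.64):
Base rate for K-595 is €7.15/unit.
Origin Karistan qualifies under the Karovia–Karistan agreement and K-595 is covered: preferential rate Free applies instead.
The additional-duty order on K-595 targets Loristan, not Karistan; it does not apply.
Duty = €82,120.64 × 0% = €0.00.
Line 3 (T-239, Loristan, 3,031 units, €676,034.24):
Base rate for T-239 is 19% + €1.29/unit.
T-239 has an FTA preferential rate, but origin Loristan is not Karistan; base rate stands.
Duty = €676,034.24 × 19% + 3,031 × €1.29 = €132,356.50.
Line 4 (G-953, Karistan, 1,672 liters, €74,855.44):
Base rate for G-953 is €5.54/liter.
Origin Karistan qualifies under the Karovia–Karistan agreement and G-953 is covered: preferential rate Free applies instead.
The additional-duty order on G-953 targets Loristan, not Karistan; it does not apply.
Duty = €74,855.44 × 0% = €0.00.
Total = €19,665.30 + €0.00 + €132,356.50 + €0.00 = €152,021.80.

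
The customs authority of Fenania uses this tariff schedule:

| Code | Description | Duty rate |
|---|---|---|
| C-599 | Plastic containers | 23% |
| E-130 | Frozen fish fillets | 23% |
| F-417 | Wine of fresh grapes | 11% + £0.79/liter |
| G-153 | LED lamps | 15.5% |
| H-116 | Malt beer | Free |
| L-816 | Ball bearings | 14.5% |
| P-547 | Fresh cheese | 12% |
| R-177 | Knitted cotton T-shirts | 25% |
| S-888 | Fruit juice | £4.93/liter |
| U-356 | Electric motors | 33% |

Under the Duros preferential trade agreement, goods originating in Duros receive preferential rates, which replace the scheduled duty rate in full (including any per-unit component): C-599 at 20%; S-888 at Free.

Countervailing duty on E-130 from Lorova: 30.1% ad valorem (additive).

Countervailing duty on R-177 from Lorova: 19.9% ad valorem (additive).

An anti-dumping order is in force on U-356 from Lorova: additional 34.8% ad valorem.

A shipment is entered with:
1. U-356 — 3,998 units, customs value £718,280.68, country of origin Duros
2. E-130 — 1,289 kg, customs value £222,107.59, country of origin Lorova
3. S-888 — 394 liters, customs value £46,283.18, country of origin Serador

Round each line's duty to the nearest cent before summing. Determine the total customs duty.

Line 1 (U-356, Duros, 3,998 units, £718,280.68):
Base rate for U-356 is 33%.
Origin Duros is the FTA partner but U-356 is not on the preference list; base rate stands.
The additional-duty order on U-356 targets Lorova, not Duros; it does not apply.
Duty = £718,280.68 × 33% = £237,032.62.
Line 2 (E-130, Lorova, 1,289 kg, £222,107.59):
Base rate for E-130 is 23%.
Additional duty on E-130 from Lorova: +30.1%. Applied ad valorem rate: 23% + 30.1% = 53.1%.
Duty = £222,107.59 × 53.1% = £117,939.13.
Line 3 (S-888, Serador, 394 liters, £46,283.18):
Base rate for S-888 is £4.93/liter.
S-888 has an FTA preferential rate, but origin Serador is not Duros; base rate stands.
Duty = 394 × £4.93 = £1,942.42.
Total = £237,032.62 + £117,939.13 + £1,942.42 = £356,914.17.

£356,914.17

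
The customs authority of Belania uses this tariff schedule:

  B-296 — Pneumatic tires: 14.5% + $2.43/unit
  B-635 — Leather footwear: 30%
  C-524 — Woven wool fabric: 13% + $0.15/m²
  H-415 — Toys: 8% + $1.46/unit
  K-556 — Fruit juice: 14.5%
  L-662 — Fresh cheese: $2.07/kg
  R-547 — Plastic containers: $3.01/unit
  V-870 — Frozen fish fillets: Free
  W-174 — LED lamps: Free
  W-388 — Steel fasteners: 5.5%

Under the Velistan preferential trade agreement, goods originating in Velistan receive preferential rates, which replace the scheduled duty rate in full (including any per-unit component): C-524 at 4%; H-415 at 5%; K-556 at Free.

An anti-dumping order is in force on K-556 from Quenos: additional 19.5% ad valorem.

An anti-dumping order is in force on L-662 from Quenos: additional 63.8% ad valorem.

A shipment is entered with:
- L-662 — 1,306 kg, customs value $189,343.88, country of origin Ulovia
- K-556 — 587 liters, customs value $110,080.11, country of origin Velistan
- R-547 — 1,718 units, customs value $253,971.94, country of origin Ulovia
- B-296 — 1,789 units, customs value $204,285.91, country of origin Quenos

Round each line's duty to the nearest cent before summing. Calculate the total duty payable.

$41,843.33

Line 1 (L-662, Ulovia, 1,306 kg, $189,343.88):
Base rate for L-662 is $2.07/kg.
The additional-duty order on L-662 targets Quenos, not Ulovia; it does not apply.
Duty = 1,306 × $2.07 = $2,703.42.
Line 2 (K-556, Velistan, 587 liters, $110,080.11):
Base rate for K-556 is 14.5%.
Origin Velistan qualifies under the Belania–Velistan agreement and K-556 is covered: preferential rate Free applies instead.
The additional-duty order on K-556 targets Quenos, not Velistan; it does not apply.
Duty = $110,080.11 × 0% = $0.00.
Line 3 (R-547, Ulovia, 1,718 units, $253,971.94):
Base rate for R-547 is $3.01/unit.
Duty = 1,718 × $3.01 = $5,171.18.
Line 4 (B-296, Quenos, 1,789 units, $204,285.91):
Base rate for B-296 is 14.5% + $2.43/unit.
Duty = $204,285.91 × 14.5% + 1,789 × $2.43 = $33,968.73.
Total = $2,703.42 + $0.00 + $5,171.18 + $33,968.73 = $41,843.33.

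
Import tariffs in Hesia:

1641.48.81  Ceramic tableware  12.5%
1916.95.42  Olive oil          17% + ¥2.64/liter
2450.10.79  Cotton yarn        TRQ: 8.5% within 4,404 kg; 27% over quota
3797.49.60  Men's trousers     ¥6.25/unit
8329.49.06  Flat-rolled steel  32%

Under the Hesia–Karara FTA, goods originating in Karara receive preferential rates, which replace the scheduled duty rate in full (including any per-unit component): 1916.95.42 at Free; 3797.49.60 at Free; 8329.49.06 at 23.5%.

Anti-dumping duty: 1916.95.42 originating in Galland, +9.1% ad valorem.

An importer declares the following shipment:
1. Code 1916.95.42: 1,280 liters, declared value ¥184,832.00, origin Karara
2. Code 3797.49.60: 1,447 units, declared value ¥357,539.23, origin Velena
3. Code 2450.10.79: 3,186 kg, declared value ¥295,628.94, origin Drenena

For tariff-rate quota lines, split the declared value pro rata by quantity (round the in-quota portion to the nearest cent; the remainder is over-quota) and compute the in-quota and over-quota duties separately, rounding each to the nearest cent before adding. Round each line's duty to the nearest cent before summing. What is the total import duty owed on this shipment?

Line 1 (1916.95.42, Karara, 1,280 liters, ¥184,832.00):
Base rate for 1916.95.42 is 17% + ¥2.64/liter.
Origin Karara qualifies under the Hesia–Karara agreement and 1916.95.42 is covered: preferential rate Free applies instead.
The additional-duty order on 1916.95.42 targets Galland, not Karara; it does not apply.
Duty = ¥184,832.00 × 0% = ¥0.00.
Line 2 (3797.49.60, Velena, 1,447 units, ¥357,539.23):
Base rate for 3797.49.60 is ¥6.25/unit.
3797.49.60 has an FTA preferential rate, but origin Velena is not Karara; base rate stands.
Duty = 1,447 × ¥6.25 = ¥9,043.75.
Line 3 (2450.10.79, Drenena, 3,186 kg, ¥295,628.94):
Code 2450.10.79 is under a tariff-rate quota (threshold 4,404 kg). Quantity 3,186 kg is within the quota, so the in-quota rate 8.5% applies to the full value.
Duty = ¥295,628.94 × 8.5% = ¥25,128.46.
Total = ¥0.00 + ¥9,043.75 + ¥25,128.46 = ¥34,172.21.

¥34,172.21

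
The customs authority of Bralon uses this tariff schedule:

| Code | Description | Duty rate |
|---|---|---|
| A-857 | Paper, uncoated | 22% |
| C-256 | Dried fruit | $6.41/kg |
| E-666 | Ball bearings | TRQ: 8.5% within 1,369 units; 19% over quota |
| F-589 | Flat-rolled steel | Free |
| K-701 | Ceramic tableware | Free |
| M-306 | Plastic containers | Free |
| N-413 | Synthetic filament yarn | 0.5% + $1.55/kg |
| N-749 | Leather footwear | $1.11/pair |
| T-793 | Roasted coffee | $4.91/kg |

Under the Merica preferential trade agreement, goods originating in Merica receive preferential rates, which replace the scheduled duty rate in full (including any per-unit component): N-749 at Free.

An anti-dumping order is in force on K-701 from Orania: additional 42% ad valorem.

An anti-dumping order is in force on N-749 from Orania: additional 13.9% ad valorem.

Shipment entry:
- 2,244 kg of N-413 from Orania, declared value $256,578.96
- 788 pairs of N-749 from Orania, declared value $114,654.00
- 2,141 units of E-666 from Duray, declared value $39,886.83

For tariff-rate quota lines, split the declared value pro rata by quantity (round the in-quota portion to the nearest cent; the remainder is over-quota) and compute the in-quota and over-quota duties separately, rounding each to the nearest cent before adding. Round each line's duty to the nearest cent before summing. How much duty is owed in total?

Line 1 (N-413, Orania, 2,244 kg, $256,578.96):
Base rate for N-413 is 0.5% + $1.55/kg.
Duty = $256,578.96 × 0.5% + 2,244 × $1.55 = $4,761.09.
Line 2 (N-749, Orania, 788 pairs, $114,654.00):
Base rate for N-749 is $1.11/pair.
N-749 has an FTA preferential rate, but origin Orania is not Merica; base rate stands.
Additional duty on N-749 from Orania: +13.9% ad valorem. Applied ad valorem rate = 13.9%.
Duty = $114,654.00 × 13.9% + 788 × $1.11 = $16,811.59.
Line 3 (E-666, Duray, 2,141 units, $39,886.83):
Code E-666 is under a tariff-rate quota (threshold 1,369 units). In-quota: 1,369 units at 8.5%; over-quota: 772 units at 19%.
Pro-rata value split: in-quota = $39,886.83 × 1,369/2,141 = $25,504.47; over-quota = $39,886.83 − $25,504.47 = $14,382.36.
In-quota duty = $25,504.47 × 8.5% = $2,167.88. Over-quota duty = $14,382.36 × 19% = $2,732.65.
Line duty = $2,167.88 + $2,732.65 = $4,900.53.
Total = $4,761.09 + $16,811.59 + $4,900.53 = $26,473.21.

$26,473.21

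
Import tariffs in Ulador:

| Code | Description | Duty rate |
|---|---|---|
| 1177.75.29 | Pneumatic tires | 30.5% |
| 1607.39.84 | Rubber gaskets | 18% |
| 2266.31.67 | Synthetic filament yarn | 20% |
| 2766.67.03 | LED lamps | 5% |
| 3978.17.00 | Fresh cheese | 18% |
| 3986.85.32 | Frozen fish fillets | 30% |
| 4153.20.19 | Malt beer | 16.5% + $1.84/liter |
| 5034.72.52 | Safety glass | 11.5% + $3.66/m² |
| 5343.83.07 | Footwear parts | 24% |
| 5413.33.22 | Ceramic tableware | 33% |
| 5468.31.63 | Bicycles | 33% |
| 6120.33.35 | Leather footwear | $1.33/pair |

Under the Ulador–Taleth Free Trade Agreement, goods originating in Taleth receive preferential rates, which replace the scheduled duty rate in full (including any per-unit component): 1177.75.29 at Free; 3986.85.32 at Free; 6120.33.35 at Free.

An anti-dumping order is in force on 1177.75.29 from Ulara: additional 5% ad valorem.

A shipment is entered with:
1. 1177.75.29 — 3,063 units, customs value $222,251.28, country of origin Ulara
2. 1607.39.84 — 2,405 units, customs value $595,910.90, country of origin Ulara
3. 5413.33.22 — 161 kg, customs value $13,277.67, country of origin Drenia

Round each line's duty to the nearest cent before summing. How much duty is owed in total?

Line 1 (1177.75.29, Ulara, 3,063 units, $222,251.28):
Base rate for 1177.75.29 is 30.5%.
1177.75.29 has an FTA preferential rate, but origin Ulara is not Taleth; base rate stands.
Additional duty on 1177.75.29 from Ulara: +5%. Applied ad valorem rate: 30.5% + 5% = 35.5%.
Duty = $222,251.28 × 35.5% = $78,899.20.
Line 2 (1607.39.84, Ulara, 2,405 units, $595,910.90):
Base rate for 1607.39.84 is 18%.
Duty = $595,910.90 × 18% = $107,263.96.
Line 3 (5413.33.22, Drenia, 161 kg, $13,277.67):
Base rate for 5413.33.22 is 33%.
Duty = $13,277.67 × 33% = $4,381.63.
Total = $78,899.20 + $107,263.96 + $4,381.63 = $190,544.79.

$190,544.79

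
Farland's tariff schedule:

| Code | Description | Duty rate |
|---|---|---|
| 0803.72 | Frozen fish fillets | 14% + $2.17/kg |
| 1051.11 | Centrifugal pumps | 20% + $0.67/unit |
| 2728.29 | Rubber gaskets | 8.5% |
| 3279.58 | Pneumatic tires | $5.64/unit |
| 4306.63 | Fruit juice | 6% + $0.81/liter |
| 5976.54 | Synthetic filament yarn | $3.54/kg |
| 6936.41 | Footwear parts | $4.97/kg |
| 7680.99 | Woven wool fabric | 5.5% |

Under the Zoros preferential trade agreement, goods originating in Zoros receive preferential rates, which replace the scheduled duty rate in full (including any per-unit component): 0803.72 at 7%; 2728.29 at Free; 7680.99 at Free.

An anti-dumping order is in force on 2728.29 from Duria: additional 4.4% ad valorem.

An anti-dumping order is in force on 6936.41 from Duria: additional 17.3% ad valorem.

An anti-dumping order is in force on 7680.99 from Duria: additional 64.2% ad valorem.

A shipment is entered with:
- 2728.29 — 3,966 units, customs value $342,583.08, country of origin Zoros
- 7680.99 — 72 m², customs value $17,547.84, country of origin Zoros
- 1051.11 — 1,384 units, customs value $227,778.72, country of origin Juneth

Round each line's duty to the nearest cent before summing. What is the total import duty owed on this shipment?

$46,483.02

Line 1 (2728.29, Zoros, 3,966 units, $342,583.08):
Base rate for 2728.29 is 8.5%.
Origin Zoros qualifies under the Farland–Zoros agreement and 2728.29 is covered: preferential rate Free applies instead.
The additional-duty order on 2728.29 targets Duria, not Zoros; it does not apply.
Duty = $342,583.08 × 0% = $0.00.
Line 2 (7680.99, Zoros, 72 m², $17,547.84):
Base rate for 7680.99 is 5.5%.
Origin Zoros qualifies under the Farland–Zoros agreement and 7680.99 is covered: preferential rate Free applies instead.
The additional-duty order on 7680.99 targets Duria, not Zoros; it does not apply.
Duty = $17,547.84 × 0% = $0.00.
Line 3 (1051.11, Juneth, 1,384 units, $227,778.72):
Base rate for 1051.11 is 20% + $0.67/unit.
Duty = $227,778.72 × 20% + 1,384 × $0.67 = $46,483.02.
Total = $0.00 + $0.00 + $46,483.02 = $46,483.02.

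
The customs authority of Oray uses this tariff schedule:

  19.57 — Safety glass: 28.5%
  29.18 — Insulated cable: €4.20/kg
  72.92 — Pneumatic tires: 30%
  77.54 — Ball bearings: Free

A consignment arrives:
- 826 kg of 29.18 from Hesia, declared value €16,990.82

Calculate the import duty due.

Line 1 (29.18, Hesia, 826 kg, €16,990.82):
Base rate for 29.18 is €4.20/kg.
Duty = 826 × €4.20 = €3,469.20.

€3,469.20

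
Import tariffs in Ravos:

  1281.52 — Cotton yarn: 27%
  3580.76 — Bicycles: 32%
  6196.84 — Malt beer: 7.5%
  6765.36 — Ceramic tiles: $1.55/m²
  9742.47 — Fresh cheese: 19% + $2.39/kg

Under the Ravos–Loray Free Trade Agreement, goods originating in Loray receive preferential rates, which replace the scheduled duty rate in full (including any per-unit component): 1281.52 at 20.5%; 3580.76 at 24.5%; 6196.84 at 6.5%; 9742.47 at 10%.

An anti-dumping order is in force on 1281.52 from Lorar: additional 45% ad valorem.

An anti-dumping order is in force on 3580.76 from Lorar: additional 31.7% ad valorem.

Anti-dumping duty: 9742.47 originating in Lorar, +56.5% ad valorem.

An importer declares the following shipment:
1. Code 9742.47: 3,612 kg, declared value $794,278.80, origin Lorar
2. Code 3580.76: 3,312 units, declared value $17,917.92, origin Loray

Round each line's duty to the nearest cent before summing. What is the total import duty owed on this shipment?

Line 1 (9742.47, Lorar, 3,612 kg, $794,278.80):
Base rate for 9742.47 is 19% + $2.39/kg.
9742.47 has an FTA preferential rate, but origin Lorar is not Loray; base rate stands.
Additional duty on 9742.47 from Lorar: +56.5%. Applied ad valorem rate: 19% + 56.5% = 75.5%.
Duty = $794,278.80 × 75.5% + 3,612 × $2.39 = $608,313.17.
Line 2 (3580.76, Loray, 3,312 units, $17,917.92):
Base rate for 3580.76 is 32%.
Origin Loray qualifies under the Ravos–Loray agreement and 3580.76 is covered: preferential rate 24.5% applies instead.
The additional-duty order on 3580.76 targets Lorar, not Loray; it does not apply.
Duty = $17,917.92 × 24.5% = $4,389.89.
Total = $608,313.17 + $4,389.89 = $612,703.06.

$612,703.06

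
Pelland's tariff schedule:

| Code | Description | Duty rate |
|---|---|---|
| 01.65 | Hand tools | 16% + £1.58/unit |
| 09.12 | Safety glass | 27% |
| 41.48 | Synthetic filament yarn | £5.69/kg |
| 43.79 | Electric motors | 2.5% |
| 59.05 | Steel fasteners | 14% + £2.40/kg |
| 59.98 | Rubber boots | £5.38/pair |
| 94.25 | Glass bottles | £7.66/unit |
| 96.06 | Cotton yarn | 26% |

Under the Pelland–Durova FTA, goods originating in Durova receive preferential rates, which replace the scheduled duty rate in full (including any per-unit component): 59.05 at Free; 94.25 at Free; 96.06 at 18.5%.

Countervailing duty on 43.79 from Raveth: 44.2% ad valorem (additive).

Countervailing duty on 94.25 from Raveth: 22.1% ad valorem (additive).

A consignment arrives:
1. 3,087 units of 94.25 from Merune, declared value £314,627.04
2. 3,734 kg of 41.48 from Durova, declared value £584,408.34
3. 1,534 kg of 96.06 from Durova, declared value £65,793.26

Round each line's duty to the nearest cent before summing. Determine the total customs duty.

Line 1 (94.25, Merune, 3,087 units, £314,627.04):
Base rate for 94.25 is £7.66/unit.
94.25 has an FTA preferential rate, but origin Merune is not Durova; base rate stands.
The additional-duty order on 94.25 targets Raveth, not Merune; it does not apply.
Duty = 3,087 × £7.66 = £23,646.42.
Line 2 (41.48, Durova, 3,734 kg, £584,408.34):
Base rate for 41.48 is £5.69/kg.
Origin Durova is the FTA partner but 41.48 is not on the preference list; base rate stands.
Duty = 3,734 × £5.69 = £21,246.46.
Line 3 (96.06, Durova, 1,534 kg, £65,793.26):
Base rate for 96.06 is 26%.
Origin Durova qualifies under the Pelland–Durova agreement and 96.06 is covered: preferential rate 18.5% applies instead.
Duty = £65,793.26 × 18.5% = £12,171.75.
Total = £23,646.42 + £21,246.46 + £12,171.75 = £57,064.63.

£57,064.63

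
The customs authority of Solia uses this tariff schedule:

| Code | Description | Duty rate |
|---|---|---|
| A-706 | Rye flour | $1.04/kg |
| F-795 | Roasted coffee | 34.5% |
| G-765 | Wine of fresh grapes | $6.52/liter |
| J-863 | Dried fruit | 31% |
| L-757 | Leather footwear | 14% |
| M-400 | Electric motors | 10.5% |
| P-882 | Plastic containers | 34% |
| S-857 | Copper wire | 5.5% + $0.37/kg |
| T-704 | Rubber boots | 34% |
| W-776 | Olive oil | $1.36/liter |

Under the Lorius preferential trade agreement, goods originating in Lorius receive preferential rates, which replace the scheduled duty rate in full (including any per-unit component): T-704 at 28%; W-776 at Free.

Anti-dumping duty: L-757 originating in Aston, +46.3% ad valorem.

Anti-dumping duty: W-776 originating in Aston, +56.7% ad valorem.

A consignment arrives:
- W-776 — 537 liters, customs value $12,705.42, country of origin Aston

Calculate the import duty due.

$7,934.29

Line 1 (W-776, Aston, 537 liters, $12,705.42):
Base rate for W-776 is $1.36/liter.
W-776 has an FTA preferential rate, but origin Aston is not Lorius; base rate stands.
Additional duty on W-776 from Aston: +56.7% ad valorem. Applied ad valorem rate = 56.7%.
Duty = $12,705.42 × 56.7% + 537 × $1.36 = $7,934.29.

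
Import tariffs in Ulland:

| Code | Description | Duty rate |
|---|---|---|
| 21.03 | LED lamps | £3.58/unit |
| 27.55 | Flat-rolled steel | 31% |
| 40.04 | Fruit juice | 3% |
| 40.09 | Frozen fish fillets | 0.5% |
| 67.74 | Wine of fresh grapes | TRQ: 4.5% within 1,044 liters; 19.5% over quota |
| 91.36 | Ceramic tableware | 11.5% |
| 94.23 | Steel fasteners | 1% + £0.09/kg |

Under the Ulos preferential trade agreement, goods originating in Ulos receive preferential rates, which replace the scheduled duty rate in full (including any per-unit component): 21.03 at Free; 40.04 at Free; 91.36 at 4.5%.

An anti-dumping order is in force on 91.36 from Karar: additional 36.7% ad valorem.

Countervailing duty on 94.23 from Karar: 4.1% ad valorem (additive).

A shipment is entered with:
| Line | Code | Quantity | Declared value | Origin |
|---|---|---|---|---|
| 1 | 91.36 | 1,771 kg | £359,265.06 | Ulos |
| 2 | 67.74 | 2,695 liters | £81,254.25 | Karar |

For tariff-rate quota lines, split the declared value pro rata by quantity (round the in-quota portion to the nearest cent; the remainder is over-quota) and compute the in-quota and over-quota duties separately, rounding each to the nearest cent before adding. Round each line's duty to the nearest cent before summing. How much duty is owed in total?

Line 1 (91.36, Ulos, 1,771 kg, £359,265.06):
Base rate for 91.36 is 11.5%.
Origin Ulos qualifies under the Ulland–Ulos agreement and 91.36 is covered: preferential rate 4.5% applies instead.
The additional-duty order on 91.36 targets Karar, not Ulos; it does not apply.
Duty = £359,265.06 × 4.5% = £16,166.93.
Line 2 (67.74, Karar, 2,695 liters, £81,254.25):
Code 67.74 is under a tariff-rate quota (threshold 1,044 liters). In-quota: 1,044 liters at 4.5%; over-quota: 1,651 liters at 19.5%.
Pro-rata value split: in-quota = £81,254.25 × 1,044/2,695 = £31,476.60; over-quota = £81,254.25 − £31,476.60 = £49,777.65.
In-quota duty = £31,476.60 × 4.5% = £1,416.45. Over-quota duty = £49,777.65 × 19.5% = £9,706.64.
Line duty = £1,416.45 + £9,706.64 = £11,123.09.
Total = £16,166.93 + £11,123.09 = £27,290.02.

£27,290.02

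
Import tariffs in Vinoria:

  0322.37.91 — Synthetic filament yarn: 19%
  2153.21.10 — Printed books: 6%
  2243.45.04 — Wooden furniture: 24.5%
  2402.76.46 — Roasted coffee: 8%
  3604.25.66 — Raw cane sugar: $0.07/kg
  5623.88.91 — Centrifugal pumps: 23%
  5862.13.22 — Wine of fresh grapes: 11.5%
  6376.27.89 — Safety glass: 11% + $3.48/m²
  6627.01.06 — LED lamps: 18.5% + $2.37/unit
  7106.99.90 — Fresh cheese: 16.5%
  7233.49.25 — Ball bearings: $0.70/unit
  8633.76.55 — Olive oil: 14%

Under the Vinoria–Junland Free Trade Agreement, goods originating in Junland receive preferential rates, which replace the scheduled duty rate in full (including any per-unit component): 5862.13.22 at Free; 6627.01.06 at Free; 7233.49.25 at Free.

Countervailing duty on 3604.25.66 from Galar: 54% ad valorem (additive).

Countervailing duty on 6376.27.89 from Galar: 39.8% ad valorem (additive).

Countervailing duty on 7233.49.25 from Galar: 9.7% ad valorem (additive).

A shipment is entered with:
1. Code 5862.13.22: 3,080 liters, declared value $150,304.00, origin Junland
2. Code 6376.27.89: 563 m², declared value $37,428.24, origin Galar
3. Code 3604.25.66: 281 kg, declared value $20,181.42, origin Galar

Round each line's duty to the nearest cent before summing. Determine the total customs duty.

Line 1 (5862.13.22, Junland, 3,080 liters, $150,304.00):
Base rate for 5862.13.22 is 11.5%.
Origin Junland qualifies under the Vinoria–Junland agreement and 5862.13.22 is covered: preferential rate Free applies instead.
Duty = $150,304.00 × 0% = $0.00.
Line 2 (6376.27.89, Galar, 563 m², $37,428.24):
Base rate for 6376.27.89 is 11% + $3.48/m².
Additional duty on 6376.27.89 from Galar: +39.8%. Applied ad valorem rate: 11% + 39.8% = 50.8%.
Duty = $37,428.24 × 50.8% + 563 × $3.48 = $20,972.79.
Line 3 (3604.25.66, Galar, 281 kg, $20,181.42):
Base rate for 3604.25.66 is $0.07/kg.
Additional duty on 3604.25.66 from Galar: +54% ad valorem. Applied ad valorem rate = 54%.
Duty = $20,181.42 × 54% + 281 × $0.07 = $10,917.64.
Total = $0.00 + $20,972.79 + $10,917.64 = $31,890.43.

$31,890.43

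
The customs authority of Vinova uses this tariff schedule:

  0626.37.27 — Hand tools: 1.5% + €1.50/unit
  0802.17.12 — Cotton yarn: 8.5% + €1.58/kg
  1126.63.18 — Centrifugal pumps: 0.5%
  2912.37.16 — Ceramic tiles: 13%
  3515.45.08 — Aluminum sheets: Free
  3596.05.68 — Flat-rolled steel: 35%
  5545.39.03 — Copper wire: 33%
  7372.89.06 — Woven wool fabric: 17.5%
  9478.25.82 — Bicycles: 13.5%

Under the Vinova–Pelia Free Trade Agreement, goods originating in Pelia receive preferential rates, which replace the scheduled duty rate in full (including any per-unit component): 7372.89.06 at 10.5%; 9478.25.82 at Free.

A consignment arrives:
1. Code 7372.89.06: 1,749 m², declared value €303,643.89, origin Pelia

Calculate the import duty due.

Line 1 (7372.89.06, Pelia, 1,749 m², €303,643.89):
Base rate for 7372.89.06 is 17.5%.
Origin Pelia qualifies under the Vinova–Pelia agreement and 7372.89.06 is covered: preferential rate 10.5% applies instead.
Duty = €303,643.89 × 10.5% = €31,882.61.

€31,882.61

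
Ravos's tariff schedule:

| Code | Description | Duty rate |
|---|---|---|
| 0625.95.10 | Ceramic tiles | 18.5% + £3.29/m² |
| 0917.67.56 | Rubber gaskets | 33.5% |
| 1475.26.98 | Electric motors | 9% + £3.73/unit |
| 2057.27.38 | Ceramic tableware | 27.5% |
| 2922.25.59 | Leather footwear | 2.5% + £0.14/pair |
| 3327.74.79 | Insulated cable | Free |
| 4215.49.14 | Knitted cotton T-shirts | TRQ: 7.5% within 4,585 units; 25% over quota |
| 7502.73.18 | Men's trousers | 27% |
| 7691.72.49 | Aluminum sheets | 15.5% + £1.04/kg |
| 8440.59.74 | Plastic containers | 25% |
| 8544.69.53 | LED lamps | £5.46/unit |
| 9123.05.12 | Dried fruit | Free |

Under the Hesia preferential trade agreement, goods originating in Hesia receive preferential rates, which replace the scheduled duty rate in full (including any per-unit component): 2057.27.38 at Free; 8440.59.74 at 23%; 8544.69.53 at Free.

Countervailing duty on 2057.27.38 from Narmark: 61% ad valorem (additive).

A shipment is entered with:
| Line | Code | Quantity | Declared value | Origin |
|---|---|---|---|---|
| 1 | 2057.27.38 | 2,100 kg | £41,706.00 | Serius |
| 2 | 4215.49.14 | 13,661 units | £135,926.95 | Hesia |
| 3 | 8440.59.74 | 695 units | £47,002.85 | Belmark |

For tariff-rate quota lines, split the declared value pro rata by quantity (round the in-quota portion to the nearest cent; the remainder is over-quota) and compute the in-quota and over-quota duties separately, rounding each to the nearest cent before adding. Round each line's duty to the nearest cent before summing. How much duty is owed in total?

£49,217.97

Line 1 (2057.27.38, Serius, 2,100 kg, £41,706.00):
Base rate for 2057.27.38 is 27.5%.
2057.27.38 has an FTA preferential rate, but origin Serius is not Hesia; base rate stands.
The additional-duty order on 2057.27.38 targets Narmark, not Serius; it does not apply.
Duty = £41,706.00 × 27.5% = £11,469.15.
Line 2 (4215.49.14, Hesia, 13,661 units, £135,926.95):
Code 4215.49.14 is under a tariff-rate quota (threshold 4,585 units). In-quota: 4,585 units at 7.5%; over-quota: 9,076 units at 25%.
Pro-rata value split: in-quota = £135,926.95 × 4,585/13,661 = £45,620.75; over-quota = £135,926.95 − £45,620.75 = £90,306.20.
In-quota duty = £45,620.75 × 7.5% = £3,421.56. Over-quota duty = £90,306.20 × 25% = £22,576.55.
Line duty = £3,421.56 + £22,576.55 = £25,998.11.
Line 3 (8440.59.74, Belmark, 695 units, £47,002.85):
Base rate for 8440.59.74 is 25%.
8440.59.74 has an FTA preferential rate, but origin Belmark is not Hesia; base rate stands.
Duty = £47,002.85 × 25% = £11,750.71.
Total = £11,469.15 + £25,998.11 + £11,750.71 = £49,217.97.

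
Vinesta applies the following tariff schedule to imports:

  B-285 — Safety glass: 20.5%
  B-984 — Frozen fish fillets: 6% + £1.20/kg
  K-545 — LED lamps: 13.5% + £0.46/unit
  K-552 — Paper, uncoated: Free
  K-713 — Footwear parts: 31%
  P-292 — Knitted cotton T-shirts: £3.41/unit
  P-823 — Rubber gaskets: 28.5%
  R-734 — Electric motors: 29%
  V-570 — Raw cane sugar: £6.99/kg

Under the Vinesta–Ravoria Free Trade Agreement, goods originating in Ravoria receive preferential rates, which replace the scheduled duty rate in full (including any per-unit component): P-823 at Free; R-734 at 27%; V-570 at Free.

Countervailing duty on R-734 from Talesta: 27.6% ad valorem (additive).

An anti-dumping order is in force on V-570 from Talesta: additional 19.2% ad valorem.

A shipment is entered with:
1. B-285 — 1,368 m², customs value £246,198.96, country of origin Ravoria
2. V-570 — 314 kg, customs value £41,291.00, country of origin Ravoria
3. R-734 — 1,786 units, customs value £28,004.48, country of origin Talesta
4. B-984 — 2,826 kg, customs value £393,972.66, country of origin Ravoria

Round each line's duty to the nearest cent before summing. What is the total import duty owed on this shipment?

Line 1 (B-285, Ravoria, 1,368 m², £246,198.96):
Base rate for B-285 is 20.5%.
Origin Ravoria is the FTA partner but B-285 is not on the preference list; base rate stands.
Duty = £246,198.96 × 20.5% = £50,470.79.
Line 2 (V-570, Ravoria, 314 kg, £41,291.00):
Base rate for V-570 is £6.99/kg.
Origin Ravoria qualifies under the Vinesta–Ravoria agreement and V-570 is covered: preferential rate Free applies instead.
The additional-duty order on V-570 targets Talesta, not Ravoria; it does not apply.
Duty = £41,291.00 × 0% = £0.00.
Line 3 (R-734, Talesta, 1,786 units, £28,004.48):
Base rate for R-734 is 29%.
R-734 has an FTA preferential rate, but origin Talesta is not Ravoria; base rate stands.
Additional duty on R-734 from Talesta: +27.6%. Applied ad valorem rate: 29% + 27.6% = 56.6%.
Duty = £28,004.48 × 56.6% = £15,850.54.
Line 4 (B-984, Ravoria, 2,826 kg, £393,972.66):
Base rate for B-984 is 6% + £1.20/kg.
Origin Ravoria is the FTA partner but B-984 is not on the preference list; base rate stands.
Duty = £393,972.66 × 6% + 2,826 × £1.20 = £27,029.56.
Total = £50,470.79 + £0.00 + £15,850.54 + £27,029.56 = £93,350.89.

£93,350.89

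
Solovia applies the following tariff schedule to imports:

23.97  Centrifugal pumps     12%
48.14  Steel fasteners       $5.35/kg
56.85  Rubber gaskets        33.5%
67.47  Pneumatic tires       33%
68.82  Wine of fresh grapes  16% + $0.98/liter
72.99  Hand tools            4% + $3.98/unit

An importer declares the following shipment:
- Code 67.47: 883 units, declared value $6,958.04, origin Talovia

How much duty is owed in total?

Line 1 (67.47, Talovia, 883 units, $6,958.04):
Base rate for 67.47 is 33%.
Duty = $6,958.04 × 33% = $2,296.15.

$2,296.15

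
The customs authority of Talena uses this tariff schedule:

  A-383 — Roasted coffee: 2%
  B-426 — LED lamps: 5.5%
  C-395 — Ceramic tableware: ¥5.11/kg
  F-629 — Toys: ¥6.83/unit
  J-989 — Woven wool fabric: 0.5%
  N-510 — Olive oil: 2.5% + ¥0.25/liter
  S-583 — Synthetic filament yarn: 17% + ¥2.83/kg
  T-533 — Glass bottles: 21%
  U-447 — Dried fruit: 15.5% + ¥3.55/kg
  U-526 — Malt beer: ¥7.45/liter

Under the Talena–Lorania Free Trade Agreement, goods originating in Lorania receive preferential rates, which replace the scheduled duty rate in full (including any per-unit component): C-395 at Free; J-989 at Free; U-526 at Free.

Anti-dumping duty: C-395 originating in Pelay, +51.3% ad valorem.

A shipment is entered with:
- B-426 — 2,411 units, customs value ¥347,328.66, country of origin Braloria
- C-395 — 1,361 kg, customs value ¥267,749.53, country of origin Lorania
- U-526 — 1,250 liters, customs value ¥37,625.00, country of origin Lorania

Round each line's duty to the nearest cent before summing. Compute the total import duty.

Line 1 (B-426, Braloria, 2,411 units, ¥347,328.66):
Base rate for B-426 is 5.5%.
Duty = ¥347,328.66 × 5.5% = ¥19,103.08.
Line 2 (C-395, Lorania, 1,361 kg, ¥267,749.53):
Base rate for C-395 is ¥5.11/kg.
Origin Lorania qualifies under the Talena–Lorania agreement and C-395 is covered: preferential rate Free applies instead.
The additional-duty order on C-395 targets Pelay, not Lorania; it does not apply.
Duty = ¥267,749.53 × 0% = ¥0.00.
Line 3 (U-526, Lorania, 1,250 liters, ¥37,625.00):
Base rate for U-526 is ¥7.45/liter.
Origin Lorania qualifies under the Talena–Lorania agreement and U-526 is covered: preferential rate Free applies instead.
Duty = ¥37,625.00 × 0% = ¥0.00.
Total = ¥19,103.08 + ¥0.00 + ¥0.00 = ¥19,103.08.

¥19,103.08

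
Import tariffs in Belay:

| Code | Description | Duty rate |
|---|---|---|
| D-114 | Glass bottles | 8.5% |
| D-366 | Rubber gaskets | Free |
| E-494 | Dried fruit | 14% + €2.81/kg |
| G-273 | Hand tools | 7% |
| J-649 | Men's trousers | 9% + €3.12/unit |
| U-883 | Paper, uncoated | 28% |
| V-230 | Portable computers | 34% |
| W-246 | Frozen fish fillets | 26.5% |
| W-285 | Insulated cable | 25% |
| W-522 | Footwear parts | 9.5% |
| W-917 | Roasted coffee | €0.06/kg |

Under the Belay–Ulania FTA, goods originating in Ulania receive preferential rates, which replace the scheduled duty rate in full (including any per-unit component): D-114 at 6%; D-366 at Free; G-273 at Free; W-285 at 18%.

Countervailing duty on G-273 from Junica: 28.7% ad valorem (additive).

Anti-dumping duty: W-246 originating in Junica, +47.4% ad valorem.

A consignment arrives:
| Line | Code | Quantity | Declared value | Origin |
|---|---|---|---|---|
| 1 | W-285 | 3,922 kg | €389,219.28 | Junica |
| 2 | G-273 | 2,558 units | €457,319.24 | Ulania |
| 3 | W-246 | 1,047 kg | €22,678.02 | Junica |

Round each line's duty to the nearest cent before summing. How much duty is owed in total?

Line 1 (W-285, Junica, 3,922 kg, €389,219.28):
Base rate for W-285 is 25%.
W-285 has an FTA preferential rate, but origin Junica is not Ulania; base rate stands.
Duty = €389,219.28 × 25% = €97,304.82.
Line 2 (G-273, Ulania, 2,558 units, €457,319.24):
Base rate for G-273 is 7%.
Origin Ulania qualifies under the Belay–Ulania agreement and G-273 is covered: preferential rate Free applies instead.
The additional-duty order on G-273 targets Junica, not Ulania; it does not apply.
Duty = €457,319.24 × 0% = €0.00.
Line 3 (W-246, Junica, 1,047 kg, €22,678.02):
Base rate for W-246 is 26.5%.
Additional duty on W-246 from Junica: +47.4%. Applied ad valorem rate: 26.5% + 47.4% = 73.9%.
Duty = €22,678.02 × 73.9% = €16,759.06.
Total = €97,304.82 + €0.00 + €16,759.06 = €114,063.88.

€114,063.88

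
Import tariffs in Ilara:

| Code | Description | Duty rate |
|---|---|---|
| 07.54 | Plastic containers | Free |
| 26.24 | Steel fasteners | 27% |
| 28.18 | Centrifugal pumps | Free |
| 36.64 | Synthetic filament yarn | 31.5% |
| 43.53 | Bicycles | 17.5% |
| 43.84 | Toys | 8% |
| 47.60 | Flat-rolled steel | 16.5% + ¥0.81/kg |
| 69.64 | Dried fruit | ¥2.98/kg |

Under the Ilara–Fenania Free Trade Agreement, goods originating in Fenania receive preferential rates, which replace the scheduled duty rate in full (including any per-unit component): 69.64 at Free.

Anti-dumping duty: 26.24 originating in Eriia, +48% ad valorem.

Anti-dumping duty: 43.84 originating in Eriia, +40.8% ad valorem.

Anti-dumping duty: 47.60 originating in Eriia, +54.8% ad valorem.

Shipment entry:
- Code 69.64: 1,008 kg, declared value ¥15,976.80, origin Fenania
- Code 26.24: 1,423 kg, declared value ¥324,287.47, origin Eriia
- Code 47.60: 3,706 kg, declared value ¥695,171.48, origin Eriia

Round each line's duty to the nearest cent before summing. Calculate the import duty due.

¥741,874.73

Line 1 (69.64, Fenania, 1,008 kg, ¥15,976.80):
Base rate for 69.64 is ¥2.98/kg.
Origin Fenania qualifies under the Ilara–Fenania agreement and 69.64 is covered: preferential rate Free applies instead.
Duty = ¥15,976.80 × 0% = ¥0.00.
Line 2 (26.24, Eriia, 1,423 kg, ¥324,287.47):
Base rate for 26.24 is 27%.
Additional duty on 26.24 from Eriia: +48%. Applied ad valorem rate: 27% + 48% = 75%.
Duty = ¥324,287.47 × 75% = ¥243,215.60.
Line 3 (47.60, Eriia, 3,706 kg, ¥695,171.48):
Base rate for 47.60 is 16.5% + ¥0.81/kg.
Additional duty on 47.60 from Eriia: +54.8%. Applied ad valorem rate: 16.5% + 54.8% = 71.3%.
Duty = ¥695,171.48 × 71.3% + 3,706 × ¥0.81 = ¥498,659.13.
Total = ¥0.00 + ¥243,215.60 + ¥498,659.13 = ¥741,874.73.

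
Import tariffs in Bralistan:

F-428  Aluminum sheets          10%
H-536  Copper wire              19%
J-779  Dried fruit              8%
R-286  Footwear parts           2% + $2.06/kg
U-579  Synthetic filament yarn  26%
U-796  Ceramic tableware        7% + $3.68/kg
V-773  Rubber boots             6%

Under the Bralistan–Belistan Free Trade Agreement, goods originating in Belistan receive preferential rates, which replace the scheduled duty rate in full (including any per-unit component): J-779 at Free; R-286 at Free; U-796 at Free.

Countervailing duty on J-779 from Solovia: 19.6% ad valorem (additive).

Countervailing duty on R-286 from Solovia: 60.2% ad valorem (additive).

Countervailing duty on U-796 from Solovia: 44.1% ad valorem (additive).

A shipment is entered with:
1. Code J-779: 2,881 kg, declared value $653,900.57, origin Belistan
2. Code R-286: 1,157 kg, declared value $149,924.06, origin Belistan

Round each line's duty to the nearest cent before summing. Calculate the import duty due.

Line 1 (J-779, Belistan, 2,881 kg, $653,900.57):
Base rate for J-779 is 8%.
Origin Belistan qualifies under the Bralistan–Belistan agreement and J-779 is covered: preferential rate Free applies instead.
The additional-duty order on J-779 targets Solovia, not Belistan; it does not apply.
Duty = $653,900.57 × 0% = $0.00.
Line 2 (R-286, Belistan, 1,157 kg, $149,924.06):
Base rate for R-286 is 2% + $2.06/kg.
Origin Belistan qualifies under the Bralistan–Belistan agreement and R-286 is covered: preferential rate Free applies instead.
The additional-duty order on R-286 targets Solovia, not Belistan; it does not apply.
Duty = $149,924.06 × 0% = $0.00.
Total = $0.00 + $0.00 = $0.00.

$0.00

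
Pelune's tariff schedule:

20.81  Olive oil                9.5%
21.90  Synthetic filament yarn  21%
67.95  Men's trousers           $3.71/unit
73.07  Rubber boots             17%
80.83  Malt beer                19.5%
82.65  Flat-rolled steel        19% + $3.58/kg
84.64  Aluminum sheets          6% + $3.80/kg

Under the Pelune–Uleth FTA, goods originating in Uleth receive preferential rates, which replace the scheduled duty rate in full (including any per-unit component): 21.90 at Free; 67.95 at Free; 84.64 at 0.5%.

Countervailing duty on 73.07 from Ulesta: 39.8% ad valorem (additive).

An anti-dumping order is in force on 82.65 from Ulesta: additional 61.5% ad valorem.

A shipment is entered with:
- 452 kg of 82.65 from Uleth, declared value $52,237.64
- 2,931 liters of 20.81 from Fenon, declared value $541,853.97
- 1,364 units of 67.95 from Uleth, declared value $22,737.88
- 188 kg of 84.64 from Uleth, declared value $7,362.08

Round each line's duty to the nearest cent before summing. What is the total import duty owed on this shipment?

$63,056.25

Line 1 (82.65, Uleth, 452 kg, $52,237.64):
Base rate for 82.65 is 19% + $3.58/kg.
Origin Uleth is the FTA partner but 82.65 is not on the preference list; base rate stands.
The additional-duty order on 82.65 targets Ulesta, not Uleth; it does not apply.
Duty = $52,237.64 × 19% + 452 × $3.58 = $11,543.31.
Line 2 (20.81, Fenon, 2,931 liters, $541,853.97):
Base rate for 20.81 is 9.5%.
Duty = $541,853.97 × 9.5% = $51,476.13.
Line 3 (67.95, Uleth, 1,364 units, $22,737.88):
Base rate for 67.95 is $3.71/unit.
Origin Uleth qualifies under the Pelune–Uleth agreement and 67.95 is covered: preferential rate Free applies instead.
Duty = $22,737.88 × 0% = $0.00.
Line 4 (84.64, Uleth, 188 kg, $7,362.08):
Base rate for 84.64 is 6% + $3.80/kg.
Origin Uleth qualifies under the Pelune–Uleth agreement and 84.64 is covered: preferential rate 0.5% applies instead.
Duty = $7,362.08 × 0.5% = $36.81.
Total = $11,543.31 + $51,476.13 + $0.00 + $36.81 = $63,056.25.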